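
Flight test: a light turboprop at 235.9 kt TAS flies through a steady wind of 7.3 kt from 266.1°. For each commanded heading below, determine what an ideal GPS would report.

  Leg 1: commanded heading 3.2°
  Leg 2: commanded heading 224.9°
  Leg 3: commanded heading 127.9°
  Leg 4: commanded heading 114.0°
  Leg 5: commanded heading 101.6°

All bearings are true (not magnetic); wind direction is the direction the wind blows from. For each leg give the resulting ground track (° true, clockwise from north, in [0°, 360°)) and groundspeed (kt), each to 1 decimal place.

Leg 1: track=5.0°, groundspeed=236.9 kt
Leg 2: track=223.7°, groundspeed=230.5 kt
Leg 3: track=126.7°, groundspeed=241.4 kt
Leg 4: track=113.2°, groundspeed=242.4 kt
Leg 5: track=101.1°, groundspeed=242.9 kt

Leg 1: heading 3.2°; drift +1.8° → track 5.0°, groundspeed 236.9 kt
Leg 2: heading 224.9°; drift -1.2° → track 223.7°, groundspeed 230.5 kt
Leg 3: heading 127.9°; drift -1.2° → track 126.7°, groundspeed 241.4 kt
Leg 4: heading 114.0°; drift -0.8° → track 113.2°, groundspeed 242.4 kt
Leg 5: heading 101.6°; drift -0.5° → track 101.1°, groundspeed 242.9 kt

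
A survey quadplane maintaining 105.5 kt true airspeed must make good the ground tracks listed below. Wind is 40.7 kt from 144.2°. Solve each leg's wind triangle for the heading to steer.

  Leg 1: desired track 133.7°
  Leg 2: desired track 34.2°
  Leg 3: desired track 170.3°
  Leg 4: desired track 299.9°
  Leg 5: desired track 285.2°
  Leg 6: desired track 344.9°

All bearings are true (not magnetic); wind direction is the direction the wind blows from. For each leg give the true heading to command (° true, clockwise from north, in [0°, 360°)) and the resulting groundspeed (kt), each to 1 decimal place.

Leg 1: desired track 133.7°; wind correction +4.0° → command heading 137.7°, groundspeed 65.2 kt
Leg 2: desired track 34.2°; wind correction +21.3° → command heading 55.5°, groundspeed 112.2 kt
Leg 3: desired track 170.3°; wind correction -9.8° → command heading 160.5°, groundspeed 67.4 kt
Leg 4: desired track 299.9°; wind correction -9.1° → command heading 290.8°, groundspeed 141.3 kt
Leg 5: desired track 285.2°; wind correction -14.1° → command heading 271.1°, groundspeed 134.0 kt
Leg 6: desired track 344.9°; wind correction +7.8° → command heading 352.7°, groundspeed 142.6 kt

Leg 1: heading=137.7°, groundspeed=65.2 kt
Leg 2: heading=55.5°, groundspeed=112.2 kt
Leg 3: heading=160.5°, groundspeed=67.4 kt
Leg 4: heading=290.8°, groundspeed=141.3 kt
Leg 5: heading=271.1°, groundspeed=134.0 kt
Leg 6: heading=352.7°, groundspeed=142.6 kt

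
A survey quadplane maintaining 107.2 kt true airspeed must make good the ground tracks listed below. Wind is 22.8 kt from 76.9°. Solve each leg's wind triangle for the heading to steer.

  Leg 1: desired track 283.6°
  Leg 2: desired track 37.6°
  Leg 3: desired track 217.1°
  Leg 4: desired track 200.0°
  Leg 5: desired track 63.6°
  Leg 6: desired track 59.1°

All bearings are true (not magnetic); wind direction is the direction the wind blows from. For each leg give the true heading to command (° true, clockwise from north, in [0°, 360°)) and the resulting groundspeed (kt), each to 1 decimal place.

Leg 1: desired track 283.6°; wind correction +5.5° → command heading 289.1°, groundspeed 127.1 kt
Leg 2: desired track 37.6°; wind correction +7.7° → command heading 45.3°, groundspeed 88.6 kt
Leg 3: desired track 217.1°; wind correction -7.8° → command heading 209.3°, groundspeed 123.7 kt
Leg 4: desired track 200.0°; wind correction -10.3° → command heading 189.7°, groundspeed 117.9 kt
Leg 5: desired track 63.6°; wind correction +2.8° → command heading 66.4°, groundspeed 84.9 kt
Leg 6: desired track 59.1°; wind correction +3.7° → command heading 62.8°, groundspeed 85.3 kt

Leg 1: heading=289.1°, groundspeed=127.1 kt
Leg 2: heading=45.3°, groundspeed=88.6 kt
Leg 3: heading=209.3°, groundspeed=123.7 kt
Leg 4: heading=189.7°, groundspeed=117.9 kt
Leg 5: heading=66.4°, groundspeed=84.9 kt
Leg 6: heading=62.8°, groundspeed=85.3 kt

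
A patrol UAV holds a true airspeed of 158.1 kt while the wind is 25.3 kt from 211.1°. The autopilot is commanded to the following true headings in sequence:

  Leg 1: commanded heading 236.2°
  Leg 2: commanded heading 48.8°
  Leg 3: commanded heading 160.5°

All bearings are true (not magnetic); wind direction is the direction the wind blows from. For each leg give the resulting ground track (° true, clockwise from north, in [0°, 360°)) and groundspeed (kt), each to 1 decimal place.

Leg 1: heading 236.2°; drift +4.5° → track 240.7°, groundspeed 135.6 kt
Leg 2: heading 48.8°; drift -2.4° → track 46.4°, groundspeed 182.4 kt
Leg 3: heading 160.5°; drift -7.8° → track 152.7°, groundspeed 143.4 kt

Leg 1: track=240.7°, groundspeed=135.6 kt
Leg 2: track=46.4°, groundspeed=182.4 kt
Leg 3: track=152.7°, groundspeed=143.4 kt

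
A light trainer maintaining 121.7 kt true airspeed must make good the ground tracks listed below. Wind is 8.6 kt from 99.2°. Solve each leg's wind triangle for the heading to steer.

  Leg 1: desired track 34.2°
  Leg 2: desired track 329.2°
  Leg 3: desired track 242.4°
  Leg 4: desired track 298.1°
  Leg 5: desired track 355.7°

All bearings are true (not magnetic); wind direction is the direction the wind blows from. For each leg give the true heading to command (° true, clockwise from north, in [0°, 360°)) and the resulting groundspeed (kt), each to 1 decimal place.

Leg 1: desired track 34.2°; wind correction +3.7° → command heading 37.9°, groundspeed 117.8 kt
Leg 2: desired track 329.2°; wind correction +3.1° → command heading 332.3°, groundspeed 127.0 kt
Leg 3: desired track 242.4°; wind correction -2.4° → command heading 240.0°, groundspeed 128.5 kt
Leg 4: desired track 298.1°; wind correction +1.3° → command heading 299.4°, groundspeed 129.8 kt
Leg 5: desired track 355.7°; wind correction +3.9° → command heading 359.6°, groundspeed 123.4 kt

Leg 1: heading=37.9°, groundspeed=117.8 kt
Leg 2: heading=332.3°, groundspeed=127.0 kt
Leg 3: heading=240.0°, groundspeed=128.5 kt
Leg 4: heading=299.4°, groundspeed=129.8 kt
Leg 5: heading=359.6°, groundspeed=123.4 kt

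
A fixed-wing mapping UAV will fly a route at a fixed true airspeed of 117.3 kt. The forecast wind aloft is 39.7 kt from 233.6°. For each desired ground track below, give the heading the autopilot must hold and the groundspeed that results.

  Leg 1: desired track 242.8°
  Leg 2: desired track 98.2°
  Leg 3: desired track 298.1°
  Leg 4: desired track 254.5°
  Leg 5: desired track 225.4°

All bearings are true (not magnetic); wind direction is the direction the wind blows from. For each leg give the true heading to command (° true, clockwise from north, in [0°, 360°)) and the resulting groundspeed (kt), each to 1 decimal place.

Leg 1: heading=239.7°, groundspeed=77.9 kt
Leg 2: heading=111.9°, groundspeed=142.2 kt
Leg 3: heading=280.3°, groundspeed=94.6 kt
Leg 4: heading=247.6°, groundspeed=79.4 kt
Leg 5: heading=228.2°, groundspeed=77.9 kt

Leg 1: desired track 242.8°; wind correction -3.1° → command heading 239.7°, groundspeed 77.9 kt
Leg 2: desired track 98.2°; wind correction +13.7° → command heading 111.9°, groundspeed 142.2 kt
Leg 3: desired track 298.1°; wind correction -17.8° → command heading 280.3°, groundspeed 94.6 kt
Leg 4: desired track 254.5°; wind correction -6.9° → command heading 247.6°, groundspeed 79.4 kt
Leg 5: desired track 225.4°; wind correction +2.8° → command heading 228.2°, groundspeed 77.9 kt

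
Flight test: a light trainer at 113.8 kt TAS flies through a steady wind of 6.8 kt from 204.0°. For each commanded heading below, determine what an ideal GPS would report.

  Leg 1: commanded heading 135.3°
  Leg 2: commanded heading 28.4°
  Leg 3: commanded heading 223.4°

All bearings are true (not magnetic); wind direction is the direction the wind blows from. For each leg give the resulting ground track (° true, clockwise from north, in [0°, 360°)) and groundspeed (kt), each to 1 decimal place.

Leg 1: track=132.0°, groundspeed=111.5 kt
Leg 2: track=28.2°, groundspeed=120.6 kt
Leg 3: track=224.6°, groundspeed=107.4 kt

Leg 1: heading 135.3°; drift -3.3° → track 132.0°, groundspeed 111.5 kt
Leg 2: heading 28.4°; drift -0.2° → track 28.2°, groundspeed 120.6 kt
Leg 3: heading 223.4°; drift +1.2° → track 224.6°, groundspeed 107.4 kt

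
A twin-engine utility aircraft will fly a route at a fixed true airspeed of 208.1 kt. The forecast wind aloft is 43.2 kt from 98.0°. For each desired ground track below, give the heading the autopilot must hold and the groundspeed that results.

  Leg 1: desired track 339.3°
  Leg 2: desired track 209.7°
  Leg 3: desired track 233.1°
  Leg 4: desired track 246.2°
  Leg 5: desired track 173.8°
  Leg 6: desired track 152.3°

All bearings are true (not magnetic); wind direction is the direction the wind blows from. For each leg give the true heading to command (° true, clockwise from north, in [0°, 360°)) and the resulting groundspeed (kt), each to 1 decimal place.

Leg 1: desired track 339.3°; wind correction +10.5° → command heading 349.8°, groundspeed 225.4 kt
Leg 2: desired track 209.7°; wind correction -11.1° → command heading 198.6°, groundspeed 220.2 kt
Leg 3: desired track 233.1°; wind correction -8.4° → command heading 224.7°, groundspeed 236.5 kt
Leg 4: desired track 246.2°; wind correction -6.3° → command heading 239.9°, groundspeed 243.6 kt
Leg 5: desired track 173.8°; wind correction -11.6° → command heading 162.2°, groundspeed 193.2 kt
Leg 6: desired track 152.3°; wind correction -9.7° → command heading 142.6°, groundspeed 179.9 kt

Leg 1: heading=349.8°, groundspeed=225.4 kt
Leg 2: heading=198.6°, groundspeed=220.2 kt
Leg 3: heading=224.7°, groundspeed=236.5 kt
Leg 4: heading=239.9°, groundspeed=243.6 kt
Leg 5: heading=162.2°, groundspeed=193.2 kt
Leg 6: heading=142.6°, groundspeed=179.9 kt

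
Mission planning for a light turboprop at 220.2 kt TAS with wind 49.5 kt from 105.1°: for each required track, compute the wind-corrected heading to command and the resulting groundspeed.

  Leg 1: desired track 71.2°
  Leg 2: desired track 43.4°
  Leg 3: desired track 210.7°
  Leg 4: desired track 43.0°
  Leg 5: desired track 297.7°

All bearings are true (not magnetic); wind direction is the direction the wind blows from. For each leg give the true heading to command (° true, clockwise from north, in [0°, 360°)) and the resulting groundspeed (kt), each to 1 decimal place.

Leg 1: desired track 71.2°; wind correction +7.2° → command heading 78.4°, groundspeed 177.4 kt
Leg 2: desired track 43.4°; wind correction +11.4° → command heading 54.8°, groundspeed 192.4 kt
Leg 3: desired track 210.7°; wind correction -12.5° → command heading 198.2°, groundspeed 228.3 kt
Leg 4: desired track 43.0°; wind correction +11.5° → command heading 54.5°, groundspeed 192.6 kt
Leg 5: desired track 297.7°; wind correction +2.8° → command heading 300.5°, groundspeed 268.2 kt

Leg 1: heading=78.4°, groundspeed=177.4 kt
Leg 2: heading=54.8°, groundspeed=192.4 kt
Leg 3: heading=198.2°, groundspeed=228.3 kt
Leg 4: heading=54.5°, groundspeed=192.6 kt
Leg 5: heading=300.5°, groundspeed=268.2 kt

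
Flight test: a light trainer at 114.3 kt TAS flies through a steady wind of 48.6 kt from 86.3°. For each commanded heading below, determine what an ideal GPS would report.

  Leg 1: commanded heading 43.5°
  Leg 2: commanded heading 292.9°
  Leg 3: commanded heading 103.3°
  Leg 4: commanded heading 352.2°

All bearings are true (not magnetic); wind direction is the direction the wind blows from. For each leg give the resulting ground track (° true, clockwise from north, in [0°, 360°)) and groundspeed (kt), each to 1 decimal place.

Leg 1: track=20.7°, groundspeed=85.3 kt
Leg 2: track=285.0°, groundspeed=159.2 kt
Leg 3: track=115.1°, groundspeed=69.3 kt
Leg 4: track=329.8°, groundspeed=127.4 kt

Leg 1: heading 43.5°; drift -22.8° → track 20.7°, groundspeed 85.3 kt
Leg 2: heading 292.9°; drift -7.9° → track 285.0°, groundspeed 159.2 kt
Leg 3: heading 103.3°; drift +11.8° → track 115.1°, groundspeed 69.3 kt
Leg 4: heading 352.2°; drift -22.4° → track 329.8°, groundspeed 127.4 kt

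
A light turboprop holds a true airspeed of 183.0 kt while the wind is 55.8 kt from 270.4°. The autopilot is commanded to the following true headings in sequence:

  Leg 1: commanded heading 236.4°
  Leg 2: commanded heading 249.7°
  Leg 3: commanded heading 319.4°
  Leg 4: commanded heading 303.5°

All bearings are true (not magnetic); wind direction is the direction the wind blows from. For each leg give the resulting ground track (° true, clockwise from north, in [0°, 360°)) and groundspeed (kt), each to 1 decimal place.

Leg 1: track=223.5°, groundspeed=140.3 kt
Leg 2: track=241.1°, groundspeed=132.3 kt
Leg 3: track=335.4°, groundspeed=152.3 kt
Leg 4: track=316.1°, groundspeed=139.6 kt

Leg 1: heading 236.4°; drift -12.9° → track 223.5°, groundspeed 140.3 kt
Leg 2: heading 249.7°; drift -8.6° → track 241.1°, groundspeed 132.3 kt
Leg 3: heading 319.4°; drift +16.0° → track 335.4°, groundspeed 152.3 kt
Leg 4: heading 303.5°; drift +12.6° → track 316.1°, groundspeed 139.6 kt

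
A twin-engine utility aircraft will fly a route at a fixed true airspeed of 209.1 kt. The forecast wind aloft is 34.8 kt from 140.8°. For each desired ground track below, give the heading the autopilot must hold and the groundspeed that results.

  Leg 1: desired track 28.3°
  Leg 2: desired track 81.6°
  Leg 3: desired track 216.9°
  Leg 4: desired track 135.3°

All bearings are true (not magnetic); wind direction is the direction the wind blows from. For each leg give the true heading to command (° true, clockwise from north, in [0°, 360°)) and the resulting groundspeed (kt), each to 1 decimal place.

Leg 1: heading=37.1°, groundspeed=219.9 kt
Leg 2: heading=89.8°, groundspeed=189.1 kt
Leg 3: heading=207.6°, groundspeed=198.0 kt
Leg 4: heading=136.2°, groundspeed=174.4 kt

Leg 1: desired track 28.3°; wind correction +8.8° → command heading 37.1°, groundspeed 219.9 kt
Leg 2: desired track 81.6°; wind correction +8.2° → command heading 89.8°, groundspeed 189.1 kt
Leg 3: desired track 216.9°; wind correction -9.3° → command heading 207.6°, groundspeed 198.0 kt
Leg 4: desired track 135.3°; wind correction +0.9° → command heading 136.2°, groundspeed 174.4 kt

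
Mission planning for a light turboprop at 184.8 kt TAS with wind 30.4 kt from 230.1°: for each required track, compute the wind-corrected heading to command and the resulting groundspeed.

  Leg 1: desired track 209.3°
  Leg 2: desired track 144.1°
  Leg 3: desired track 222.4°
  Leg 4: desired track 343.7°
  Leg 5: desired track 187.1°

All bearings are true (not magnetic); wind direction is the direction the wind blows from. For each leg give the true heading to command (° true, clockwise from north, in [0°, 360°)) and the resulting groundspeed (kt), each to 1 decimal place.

Leg 1: desired track 209.3°; wind correction +3.3° → command heading 212.6°, groundspeed 156.1 kt
Leg 2: desired track 144.1°; wind correction +9.4° → command heading 153.5°, groundspeed 180.2 kt
Leg 3: desired track 222.4°; wind correction +1.3° → command heading 223.7°, groundspeed 154.6 kt
Leg 4: desired track 343.7°; wind correction -8.7° → command heading 335.0°, groundspeed 194.9 kt
Leg 5: desired track 187.1°; wind correction +6.4° → command heading 193.5°, groundspeed 161.4 kt

Leg 1: heading=212.6°, groundspeed=156.1 kt
Leg 2: heading=153.5°, groundspeed=180.2 kt
Leg 3: heading=223.7°, groundspeed=154.6 kt
Leg 4: heading=335.0°, groundspeed=194.9 kt
Leg 5: heading=193.5°, groundspeed=161.4 kt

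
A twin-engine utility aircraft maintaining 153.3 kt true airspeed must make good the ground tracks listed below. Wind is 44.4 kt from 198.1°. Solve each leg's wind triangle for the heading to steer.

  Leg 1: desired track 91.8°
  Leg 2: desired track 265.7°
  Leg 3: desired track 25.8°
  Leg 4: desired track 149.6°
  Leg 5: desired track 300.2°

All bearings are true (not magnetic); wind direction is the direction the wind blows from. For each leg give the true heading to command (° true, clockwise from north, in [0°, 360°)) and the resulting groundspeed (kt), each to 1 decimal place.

Leg 1: desired track 91.8°; wind correction +16.1° → command heading 107.9°, groundspeed 159.7 kt
Leg 2: desired track 265.7°; wind correction -15.5° → command heading 250.2°, groundspeed 130.8 kt
Leg 3: desired track 25.8°; wind correction +2.2° → command heading 28.0°, groundspeed 197.2 kt
Leg 4: desired track 149.6°; wind correction +12.5° → command heading 162.1°, groundspeed 120.2 kt
Leg 5: desired track 300.2°; wind correction -16.5° → command heading 283.7°, groundspeed 156.3 kt

Leg 1: heading=107.9°, groundspeed=159.7 kt
Leg 2: heading=250.2°, groundspeed=130.8 kt
Leg 3: heading=28.0°, groundspeed=197.2 kt
Leg 4: heading=162.1°, groundspeed=120.2 kt
Leg 5: heading=283.7°, groundspeed=156.3 kt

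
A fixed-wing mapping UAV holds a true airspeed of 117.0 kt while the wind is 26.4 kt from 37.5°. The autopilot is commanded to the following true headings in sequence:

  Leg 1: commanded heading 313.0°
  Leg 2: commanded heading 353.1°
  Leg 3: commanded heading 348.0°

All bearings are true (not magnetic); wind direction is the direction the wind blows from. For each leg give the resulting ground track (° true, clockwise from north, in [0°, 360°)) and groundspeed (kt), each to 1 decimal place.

Leg 1: track=300.1°, groundspeed=117.4 kt
Leg 2: track=342.4°, groundspeed=99.9 kt
Leg 3: track=336.6°, groundspeed=101.9 kt

Leg 1: heading 313.0°; drift -12.9° → track 300.1°, groundspeed 117.4 kt
Leg 2: heading 353.1°; drift -10.7° → track 342.4°, groundspeed 99.9 kt
Leg 3: heading 348.0°; drift -11.4° → track 336.6°, groundspeed 101.9 kt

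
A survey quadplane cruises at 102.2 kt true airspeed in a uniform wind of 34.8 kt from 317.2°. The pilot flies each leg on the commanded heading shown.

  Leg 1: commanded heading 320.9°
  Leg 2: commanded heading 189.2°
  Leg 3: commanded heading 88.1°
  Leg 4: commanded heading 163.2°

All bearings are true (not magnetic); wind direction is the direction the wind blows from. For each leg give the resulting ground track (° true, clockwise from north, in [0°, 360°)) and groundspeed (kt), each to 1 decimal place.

Leg 1: heading 320.9°; drift +1.9° → track 322.8°, groundspeed 67.5 kt
Leg 2: heading 189.2°; drift -12.5° → track 176.7°, groundspeed 126.6 kt
Leg 3: heading 88.1°; drift +11.9° → track 100.0°, groundspeed 127.7 kt
Leg 4: heading 163.2°; drift -6.5° → track 156.7°, groundspeed 134.3 kt

Leg 1: track=322.8°, groundspeed=67.5 kt
Leg 2: track=176.7°, groundspeed=126.6 kt
Leg 3: track=100.0°, groundspeed=127.7 kt
Leg 4: track=156.7°, groundspeed=134.3 kt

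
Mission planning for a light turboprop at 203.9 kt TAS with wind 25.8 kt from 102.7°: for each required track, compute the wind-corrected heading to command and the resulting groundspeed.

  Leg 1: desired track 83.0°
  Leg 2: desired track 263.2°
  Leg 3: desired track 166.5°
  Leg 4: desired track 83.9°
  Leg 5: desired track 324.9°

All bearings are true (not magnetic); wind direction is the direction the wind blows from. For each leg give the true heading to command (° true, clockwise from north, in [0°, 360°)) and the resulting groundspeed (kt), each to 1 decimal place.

Leg 1: heading=85.4°, groundspeed=179.4 kt
Leg 2: heading=260.8°, groundspeed=228.0 kt
Leg 3: heading=160.0°, groundspeed=191.2 kt
Leg 4: heading=86.2°, groundspeed=179.3 kt
Leg 5: heading=329.8°, groundspeed=222.3 kt

Leg 1: desired track 83.0°; wind correction +2.4° → command heading 85.4°, groundspeed 179.4 kt
Leg 2: desired track 263.2°; wind correction -2.4° → command heading 260.8°, groundspeed 228.0 kt
Leg 3: desired track 166.5°; wind correction -6.5° → command heading 160.0°, groundspeed 191.2 kt
Leg 4: desired track 83.9°; wind correction +2.3° → command heading 86.2°, groundspeed 179.3 kt
Leg 5: desired track 324.9°; wind correction +4.9° → command heading 329.8°, groundspeed 222.3 kt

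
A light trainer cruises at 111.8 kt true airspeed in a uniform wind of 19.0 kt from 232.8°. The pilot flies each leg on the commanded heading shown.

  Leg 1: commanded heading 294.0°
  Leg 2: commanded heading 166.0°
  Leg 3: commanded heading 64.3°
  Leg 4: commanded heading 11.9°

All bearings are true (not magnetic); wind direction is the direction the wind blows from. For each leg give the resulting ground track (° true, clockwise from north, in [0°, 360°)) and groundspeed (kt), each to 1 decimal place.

Leg 1: track=303.2°, groundspeed=104.0 kt
Leg 2: track=156.5°, groundspeed=105.8 kt
Leg 3: track=62.6°, groundspeed=130.5 kt
Leg 4: track=17.5°, groundspeed=126.8 kt

Leg 1: heading 294.0°; drift +9.2° → track 303.2°, groundspeed 104.0 kt
Leg 2: heading 166.0°; drift -9.5° → track 156.5°, groundspeed 105.8 kt
Leg 3: heading 64.3°; drift -1.7° → track 62.6°, groundspeed 130.5 kt
Leg 4: heading 11.9°; drift +5.6° → track 17.5°, groundspeed 126.8 kt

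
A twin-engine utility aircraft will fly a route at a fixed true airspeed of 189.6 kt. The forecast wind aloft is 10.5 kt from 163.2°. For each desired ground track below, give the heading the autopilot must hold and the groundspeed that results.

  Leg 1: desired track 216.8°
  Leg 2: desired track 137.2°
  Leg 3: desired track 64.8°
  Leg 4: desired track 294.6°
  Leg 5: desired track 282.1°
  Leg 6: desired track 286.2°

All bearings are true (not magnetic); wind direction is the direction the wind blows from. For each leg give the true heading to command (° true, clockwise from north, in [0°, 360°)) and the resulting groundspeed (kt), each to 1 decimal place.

Leg 1: desired track 216.8°; wind correction -2.6° → command heading 214.2°, groundspeed 183.2 kt
Leg 2: desired track 137.2°; wind correction +1.4° → command heading 138.6°, groundspeed 180.1 kt
Leg 3: desired track 64.8°; wind correction +3.1° → command heading 67.9°, groundspeed 190.8 kt
Leg 4: desired track 294.6°; wind correction -2.4° → command heading 292.2°, groundspeed 196.4 kt
Leg 5: desired track 282.1°; wind correction -2.8° → command heading 279.3°, groundspeed 194.5 kt
Leg 6: desired track 286.2°; wind correction -2.7° → command heading 283.5°, groundspeed 195.1 kt

Leg 1: heading=214.2°, groundspeed=183.2 kt
Leg 2: heading=138.6°, groundspeed=180.1 kt
Leg 3: heading=67.9°, groundspeed=190.8 kt
Leg 4: heading=292.2°, groundspeed=196.4 kt
Leg 5: heading=279.3°, groundspeed=194.5 kt
Leg 6: heading=283.5°, groundspeed=195.1 kt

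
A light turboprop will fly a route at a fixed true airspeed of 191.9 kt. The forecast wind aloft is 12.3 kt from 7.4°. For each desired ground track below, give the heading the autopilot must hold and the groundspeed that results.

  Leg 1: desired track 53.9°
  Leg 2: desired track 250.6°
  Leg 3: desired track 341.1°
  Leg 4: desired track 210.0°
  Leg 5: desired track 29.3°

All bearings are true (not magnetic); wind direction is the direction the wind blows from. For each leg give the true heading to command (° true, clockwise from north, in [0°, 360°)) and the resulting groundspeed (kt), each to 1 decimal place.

Leg 1: desired track 53.9°; wind correction -2.7° → command heading 51.2°, groundspeed 183.2 kt
Leg 2: desired track 250.6°; wind correction +3.3° → command heading 253.9°, groundspeed 197.1 kt
Leg 3: desired track 341.1°; wind correction +1.6° → command heading 342.7°, groundspeed 180.8 kt
Leg 4: desired track 210.0°; wind correction +1.4° → command heading 211.4°, groundspeed 203.2 kt
Leg 5: desired track 29.3°; wind correction -1.4° → command heading 27.9°, groundspeed 180.4 kt

Leg 1: heading=51.2°, groundspeed=183.2 kt
Leg 2: heading=253.9°, groundspeed=197.1 kt
Leg 3: heading=342.7°, groundspeed=180.8 kt
Leg 4: heading=211.4°, groundspeed=203.2 kt
Leg 5: heading=27.9°, groundspeed=180.4 kt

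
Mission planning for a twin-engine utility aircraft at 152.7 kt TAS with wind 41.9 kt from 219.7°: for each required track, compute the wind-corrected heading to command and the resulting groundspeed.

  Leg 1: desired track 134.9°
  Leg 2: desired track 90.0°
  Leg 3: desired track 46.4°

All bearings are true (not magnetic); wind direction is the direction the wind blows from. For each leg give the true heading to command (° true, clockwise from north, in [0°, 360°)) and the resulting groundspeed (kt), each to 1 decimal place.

Leg 1: heading=150.8°, groundspeed=143.1 kt
Leg 2: heading=102.2°, groundspeed=176.0 kt
Leg 3: heading=48.2°, groundspeed=194.2 kt

Leg 1: desired track 134.9°; wind correction +15.9° → command heading 150.8°, groundspeed 143.1 kt
Leg 2: desired track 90.0°; wind correction +12.2° → command heading 102.2°, groundspeed 176.0 kt
Leg 3: desired track 46.4°; wind correction +1.8° → command heading 48.2°, groundspeed 194.2 kt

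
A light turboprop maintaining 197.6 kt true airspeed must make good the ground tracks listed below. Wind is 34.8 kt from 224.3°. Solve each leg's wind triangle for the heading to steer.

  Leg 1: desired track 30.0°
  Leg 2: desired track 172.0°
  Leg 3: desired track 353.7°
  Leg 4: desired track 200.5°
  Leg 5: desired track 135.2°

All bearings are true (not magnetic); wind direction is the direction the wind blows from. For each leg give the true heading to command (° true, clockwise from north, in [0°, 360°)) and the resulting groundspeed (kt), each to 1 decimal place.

Leg 1: desired track 30.0°; wind correction -2.5° → command heading 27.5°, groundspeed 231.1 kt
Leg 2: desired track 172.0°; wind correction +8.0° → command heading 180.0°, groundspeed 174.4 kt
Leg 3: desired track 353.7°; wind correction -7.8° → command heading 345.9°, groundspeed 217.9 kt
Leg 4: desired track 200.5°; wind correction +4.1° → command heading 204.6°, groundspeed 165.3 kt
Leg 5: desired track 135.2°; wind correction +10.1° → command heading 145.3°, groundspeed 194.0 kt

Leg 1: heading=27.5°, groundspeed=231.1 kt
Leg 2: heading=180.0°, groundspeed=174.4 kt
Leg 3: heading=345.9°, groundspeed=217.9 kt
Leg 4: heading=204.6°, groundspeed=165.3 kt
Leg 5: heading=145.3°, groundspeed=194.0 kt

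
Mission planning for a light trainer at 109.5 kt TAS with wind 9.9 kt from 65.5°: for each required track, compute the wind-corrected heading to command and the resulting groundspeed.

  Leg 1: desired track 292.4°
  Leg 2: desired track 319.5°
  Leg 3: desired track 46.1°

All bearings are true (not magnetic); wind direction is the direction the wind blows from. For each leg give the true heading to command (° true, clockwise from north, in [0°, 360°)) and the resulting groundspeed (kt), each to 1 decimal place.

Leg 1: heading=296.2°, groundspeed=116.0 kt
Leg 2: heading=324.5°, groundspeed=111.8 kt
Leg 3: heading=47.8°, groundspeed=100.1 kt

Leg 1: desired track 292.4°; wind correction +3.8° → command heading 296.2°, groundspeed 116.0 kt
Leg 2: desired track 319.5°; wind correction +5.0° → command heading 324.5°, groundspeed 111.8 kt
Leg 3: desired track 46.1°; wind correction +1.7° → command heading 47.8°, groundspeed 100.1 kt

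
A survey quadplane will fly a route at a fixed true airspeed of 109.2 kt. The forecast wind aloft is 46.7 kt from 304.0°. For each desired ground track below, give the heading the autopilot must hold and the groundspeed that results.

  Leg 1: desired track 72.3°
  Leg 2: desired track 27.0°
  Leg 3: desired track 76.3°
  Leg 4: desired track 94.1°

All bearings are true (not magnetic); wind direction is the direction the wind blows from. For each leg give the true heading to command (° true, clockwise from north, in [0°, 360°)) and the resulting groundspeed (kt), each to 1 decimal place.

Leg 1: desired track 72.3°; wind correction -19.6° → command heading 52.7°, groundspeed 131.8 kt
Leg 2: desired track 27.0°; wind correction -25.1° → command heading 1.9°, groundspeed 93.2 kt
Leg 3: desired track 76.3°; wind correction -18.4° → command heading 57.9°, groundspeed 135.0 kt
Leg 4: desired track 94.1°; wind correction -12.3° → command heading 81.8°, groundspeed 147.2 kt

Leg 1: heading=52.7°, groundspeed=131.8 kt
Leg 2: heading=1.9°, groundspeed=93.2 kt
Leg 3: heading=57.9°, groundspeed=135.0 kt
Leg 4: heading=81.8°, groundspeed=147.2 kt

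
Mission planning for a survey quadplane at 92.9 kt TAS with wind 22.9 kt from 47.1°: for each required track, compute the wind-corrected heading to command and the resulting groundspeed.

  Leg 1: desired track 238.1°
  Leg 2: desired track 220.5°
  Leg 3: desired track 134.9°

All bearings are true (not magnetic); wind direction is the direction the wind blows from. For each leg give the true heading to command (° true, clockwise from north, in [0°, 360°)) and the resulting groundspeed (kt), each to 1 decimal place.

Leg 1: desired track 238.1°; wind correction +2.7° → command heading 240.8°, groundspeed 115.3 kt
Leg 2: desired track 220.5°; wind correction -1.6° → command heading 218.9°, groundspeed 115.6 kt
Leg 3: desired track 134.9°; wind correction -14.3° → command heading 120.6°, groundspeed 89.2 kt

Leg 1: heading=240.8°, groundspeed=115.3 kt
Leg 2: heading=218.9°, groundspeed=115.6 kt
Leg 3: heading=120.6°, groundspeed=89.2 kt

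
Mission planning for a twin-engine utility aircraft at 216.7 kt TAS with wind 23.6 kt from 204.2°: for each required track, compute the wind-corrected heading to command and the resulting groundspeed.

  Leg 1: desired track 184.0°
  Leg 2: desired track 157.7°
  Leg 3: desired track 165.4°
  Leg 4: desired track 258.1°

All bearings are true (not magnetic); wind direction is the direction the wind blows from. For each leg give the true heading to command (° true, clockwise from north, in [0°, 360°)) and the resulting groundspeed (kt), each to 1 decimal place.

Leg 1: heading=186.2°, groundspeed=194.4 kt
Leg 2: heading=162.2°, groundspeed=199.8 kt
Leg 3: heading=169.3°, groundspeed=197.8 kt
Leg 4: heading=253.1°, groundspeed=202.0 kt

Leg 1: desired track 184.0°; wind correction +2.2° → command heading 186.2°, groundspeed 194.4 kt
Leg 2: desired track 157.7°; wind correction +4.5° → command heading 162.2°, groundspeed 199.8 kt
Leg 3: desired track 165.4°; wind correction +3.9° → command heading 169.3°, groundspeed 197.8 kt
Leg 4: desired track 258.1°; wind correction -5.0° → command heading 253.1°, groundspeed 202.0 kt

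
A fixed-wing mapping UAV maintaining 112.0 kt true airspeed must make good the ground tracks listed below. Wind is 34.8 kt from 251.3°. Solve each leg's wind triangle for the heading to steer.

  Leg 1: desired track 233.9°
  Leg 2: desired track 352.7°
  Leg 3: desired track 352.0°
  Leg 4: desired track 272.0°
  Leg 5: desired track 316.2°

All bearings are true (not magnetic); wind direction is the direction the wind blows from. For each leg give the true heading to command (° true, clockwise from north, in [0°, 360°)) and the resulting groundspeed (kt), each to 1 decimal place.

Leg 1: desired track 233.9°; wind correction +5.3° → command heading 239.2°, groundspeed 78.3 kt
Leg 2: desired track 352.7°; wind correction -17.7° → command heading 335.0°, groundspeed 113.6 kt
Leg 3: desired track 352.0°; wind correction -17.8° → command heading 334.2°, groundspeed 113.1 kt
Leg 4: desired track 272.0°; wind correction -6.3° → command heading 265.7°, groundspeed 78.8 kt
Leg 5: desired track 316.2°; wind correction -16.3° → command heading 299.9°, groundspeed 92.7 kt

Leg 1: heading=239.2°, groundspeed=78.3 kt
Leg 2: heading=335.0°, groundspeed=113.6 kt
Leg 3: heading=334.2°, groundspeed=113.1 kt
Leg 4: heading=265.7°, groundspeed=78.8 kt
Leg 5: heading=299.9°, groundspeed=92.7 kt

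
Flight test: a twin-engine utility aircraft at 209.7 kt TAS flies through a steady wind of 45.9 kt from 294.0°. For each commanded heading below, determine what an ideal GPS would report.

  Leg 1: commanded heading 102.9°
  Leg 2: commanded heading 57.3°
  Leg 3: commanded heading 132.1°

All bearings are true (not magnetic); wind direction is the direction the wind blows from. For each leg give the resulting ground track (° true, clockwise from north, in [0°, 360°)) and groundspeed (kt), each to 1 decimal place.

Leg 1: heading 102.9°; drift +2.0° → track 104.9°, groundspeed 254.9 kt
Leg 2: heading 57.3°; drift +9.3° → track 66.6°, groundspeed 238.0 kt
Leg 3: heading 132.1°; drift -3.2° → track 128.9°, groundspeed 253.7 kt

Leg 1: track=104.9°, groundspeed=254.9 kt
Leg 2: track=66.6°, groundspeed=238.0 kt
Leg 3: track=128.9°, groundspeed=253.7 kt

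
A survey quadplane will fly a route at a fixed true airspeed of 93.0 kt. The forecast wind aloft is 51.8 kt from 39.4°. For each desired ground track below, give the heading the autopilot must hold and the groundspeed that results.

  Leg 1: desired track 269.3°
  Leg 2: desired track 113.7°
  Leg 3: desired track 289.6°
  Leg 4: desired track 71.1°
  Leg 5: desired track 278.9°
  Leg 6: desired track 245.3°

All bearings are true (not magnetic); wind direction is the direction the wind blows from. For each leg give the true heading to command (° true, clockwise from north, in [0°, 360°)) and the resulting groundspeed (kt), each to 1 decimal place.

Leg 1: desired track 269.3°; wind correction +25.2° → command heading 294.5°, groundspeed 117.5 kt
Leg 2: desired track 113.7°; wind correction -32.4° → command heading 81.3°, groundspeed 64.5 kt
Leg 3: desired track 289.6°; wind correction +31.6° → command heading 321.2°, groundspeed 96.8 kt
Leg 4: desired track 71.1°; wind correction -17.0° → command heading 54.1°, groundspeed 44.9 kt
Leg 5: desired track 278.9°; wind correction +28.7° → command heading 307.6°, groundspeed 107.9 kt
Leg 6: desired track 245.3°; wind correction +14.1° → command heading 259.4°, groundspeed 136.8 kt

Leg 1: heading=294.5°, groundspeed=117.5 kt
Leg 2: heading=81.3°, groundspeed=64.5 kt
Leg 3: heading=321.2°, groundspeed=96.8 kt
Leg 4: heading=54.1°, groundspeed=44.9 kt
Leg 5: heading=307.6°, groundspeed=107.9 kt
Leg 6: heading=259.4°, groundspeed=136.8 kt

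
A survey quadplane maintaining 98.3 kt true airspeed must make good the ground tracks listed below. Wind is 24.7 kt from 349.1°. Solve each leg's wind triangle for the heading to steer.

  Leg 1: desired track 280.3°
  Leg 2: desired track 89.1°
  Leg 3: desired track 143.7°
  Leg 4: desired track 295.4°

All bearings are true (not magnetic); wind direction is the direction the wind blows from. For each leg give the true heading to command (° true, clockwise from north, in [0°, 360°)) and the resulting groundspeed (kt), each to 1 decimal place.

Leg 1: desired track 280.3°; wind correction +13.5° → command heading 293.8°, groundspeed 86.6 kt
Leg 2: desired track 89.1°; wind correction -14.3° → command heading 74.8°, groundspeed 99.5 kt
Leg 3: desired track 143.7°; wind correction -6.2° → command heading 137.5°, groundspeed 120.0 kt
Leg 4: desired track 295.4°; wind correction +11.7° → command heading 307.1°, groundspeed 81.6 kt

Leg 1: heading=293.8°, groundspeed=86.6 kt
Leg 2: heading=74.8°, groundspeed=99.5 kt
Leg 3: heading=137.5°, groundspeed=120.0 kt
Leg 4: heading=307.1°, groundspeed=81.6 kt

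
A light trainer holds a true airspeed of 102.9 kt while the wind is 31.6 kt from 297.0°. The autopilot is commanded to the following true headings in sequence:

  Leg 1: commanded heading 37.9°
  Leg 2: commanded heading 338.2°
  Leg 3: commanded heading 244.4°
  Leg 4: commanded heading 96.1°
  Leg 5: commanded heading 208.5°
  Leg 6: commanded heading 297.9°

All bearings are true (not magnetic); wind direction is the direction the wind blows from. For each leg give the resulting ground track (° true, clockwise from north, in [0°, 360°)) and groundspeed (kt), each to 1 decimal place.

Leg 1: heading 37.9°; drift +15.9° → track 53.8°, groundspeed 113.2 kt
Leg 2: heading 338.2°; drift +14.7° → track 352.9°, groundspeed 81.8 kt
Leg 3: heading 244.4°; drift -16.7° → track 227.7°, groundspeed 87.4 kt
Leg 4: heading 96.1°; drift +4.9° → track 101.0°, groundspeed 132.9 kt
Leg 5: heading 208.5°; drift -17.2° → track 191.3°, groundspeed 106.8 kt
Leg 6: heading 297.9°; drift +0.4° → track 298.3°, groundspeed 71.3 kt

Leg 1: track=53.8°, groundspeed=113.2 kt
Leg 2: track=352.9°, groundspeed=81.8 kt
Leg 3: track=227.7°, groundspeed=87.4 kt
Leg 4: track=101.0°, groundspeed=132.9 kt
Leg 5: track=191.3°, groundspeed=106.8 kt
Leg 6: track=298.3°, groundspeed=71.3 kt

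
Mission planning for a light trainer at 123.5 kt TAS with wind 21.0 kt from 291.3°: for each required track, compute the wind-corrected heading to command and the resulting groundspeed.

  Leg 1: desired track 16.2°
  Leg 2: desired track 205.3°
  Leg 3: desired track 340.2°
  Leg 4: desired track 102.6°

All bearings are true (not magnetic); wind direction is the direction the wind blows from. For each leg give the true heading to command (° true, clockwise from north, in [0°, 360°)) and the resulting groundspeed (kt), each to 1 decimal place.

Leg 1: heading=6.4°, groundspeed=119.8 kt
Leg 2: heading=215.1°, groundspeed=120.2 kt
Leg 3: heading=332.8°, groundspeed=108.7 kt
Leg 4: heading=101.1°, groundspeed=144.2 kt

Leg 1: desired track 16.2°; wind correction -9.8° → command heading 6.4°, groundspeed 119.8 kt
Leg 2: desired track 205.3°; wind correction +9.8° → command heading 215.1°, groundspeed 120.2 kt
Leg 3: desired track 340.2°; wind correction -7.4° → command heading 332.8°, groundspeed 108.7 kt
Leg 4: desired track 102.6°; wind correction -1.5° → command heading 101.1°, groundspeed 144.2 kt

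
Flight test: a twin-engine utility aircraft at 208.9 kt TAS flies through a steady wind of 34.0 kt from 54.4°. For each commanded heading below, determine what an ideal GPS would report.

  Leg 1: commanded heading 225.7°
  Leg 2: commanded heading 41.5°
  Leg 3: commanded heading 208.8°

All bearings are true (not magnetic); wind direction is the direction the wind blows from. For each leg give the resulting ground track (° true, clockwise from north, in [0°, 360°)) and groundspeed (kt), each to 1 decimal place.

Leg 1: track=226.9°, groundspeed=242.6 kt
Leg 2: track=39.0°, groundspeed=175.9 kt
Leg 3: track=212.3°, groundspeed=240.0 kt

Leg 1: heading 225.7°; drift +1.2° → track 226.9°, groundspeed 242.6 kt
Leg 2: heading 41.5°; drift -2.5° → track 39.0°, groundspeed 175.9 kt
Leg 3: heading 208.8°; drift +3.5° → track 212.3°, groundspeed 240.0 kt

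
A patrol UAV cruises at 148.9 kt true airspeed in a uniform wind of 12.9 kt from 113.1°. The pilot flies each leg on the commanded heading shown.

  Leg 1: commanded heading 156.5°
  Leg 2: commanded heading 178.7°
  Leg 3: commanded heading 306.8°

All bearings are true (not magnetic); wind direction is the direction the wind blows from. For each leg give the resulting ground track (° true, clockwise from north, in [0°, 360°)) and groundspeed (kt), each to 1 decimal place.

Leg 1: heading 156.5°; drift +3.6° → track 160.1°, groundspeed 139.8 kt
Leg 2: heading 178.7°; drift +4.7° → track 183.4°, groundspeed 144.1 kt
Leg 3: heading 306.8°; drift -1.1° → track 305.7°, groundspeed 161.5 kt

Leg 1: track=160.1°, groundspeed=139.8 kt
Leg 2: track=183.4°, groundspeed=144.1 kt
Leg 3: track=305.7°, groundspeed=161.5 kt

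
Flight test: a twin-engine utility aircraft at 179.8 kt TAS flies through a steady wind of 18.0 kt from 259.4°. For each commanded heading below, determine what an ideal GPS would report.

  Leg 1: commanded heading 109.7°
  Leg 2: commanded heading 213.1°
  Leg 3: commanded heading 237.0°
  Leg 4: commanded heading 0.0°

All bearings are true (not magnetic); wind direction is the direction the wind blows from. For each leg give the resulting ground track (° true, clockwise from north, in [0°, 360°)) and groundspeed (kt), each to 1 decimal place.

Leg 1: track=107.0°, groundspeed=195.6 kt
Leg 2: track=208.7°, groundspeed=167.9 kt
Leg 3: track=234.6°, groundspeed=163.3 kt
Leg 4: track=5.5°, groundspeed=184.0 kt

Leg 1: heading 109.7°; drift -2.7° → track 107.0°, groundspeed 195.6 kt
Leg 2: heading 213.1°; drift -4.4° → track 208.7°, groundspeed 167.9 kt
Leg 3: heading 237.0°; drift -2.4° → track 234.6°, groundspeed 163.3 kt
Leg 4: heading 0.0°; drift +5.5° → track 5.5°, groundspeed 184.0 kt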